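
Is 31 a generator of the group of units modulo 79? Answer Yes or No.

φ(79) = 79 − 1 = 78 = 2 · 3 · 13.
31 is a primitive root mod 79 iff 31^(φ(79)/q) ≢ 1 for every prime q | φ(79), i.e. q ∈ {2, 3, 13}.
31^39 ≡ 1 (mod 79)  [q = 2: ≡ 1 ✗]
31^26 ≡ 55 (mod 79)  [q = 3: ≢ 1 ✓]
31^6 ≡ 64 (mod 79)  [q = 13: ≢ 1 ✓]
31^39 ≡ 1 shows ord(31) | 39, strictly less than φ(79); not a primitive root.

No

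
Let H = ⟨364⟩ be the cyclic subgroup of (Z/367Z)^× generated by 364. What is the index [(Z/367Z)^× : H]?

6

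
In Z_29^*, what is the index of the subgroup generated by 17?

ord(17) | φ(29) = 29 − 1 = 28 = 2^2 · 7.
Divisors of 28: 1, 2, 4, 7, 14, 28.
Check 17^d mod 29 for each divisor in increasing order:
17^1 ≡ 17 (mod 29)
17^2 ≡ 28 (mod 29)
17^4 ≡ 1 (mod 29) ✓
The order of 17 is 4, so the subgroup it generates has 4 elements.
Index = |(Z/29Z)^×| / |⟨17⟩| = 28 / 4 = 7.

7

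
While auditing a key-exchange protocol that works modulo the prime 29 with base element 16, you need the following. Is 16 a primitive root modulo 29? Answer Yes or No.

No

φ(29) = 29 − 1 = 28 = 2^2 · 7.
It suffices to check that the order of 16 is not a proper divisor of 28: compute 16^(28/q) for q ∈ {2, 7}.
16^14 ≡ 1 (mod 29)  [q = 2: ≡ 1 ✗]
16^4 ≡ 25 (mod 29)  [q = 7: ≢ 1 ✓]
The check at q = 2 fails, so 16 generates a proper subgroup.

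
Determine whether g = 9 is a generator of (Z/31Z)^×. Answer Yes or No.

φ(31) = 31 − 1 = 30 = 2 · 3 · 5.
It suffices to check that the order of 9 is not a proper divisor of 30: compute 9^(30/q) for q ∈ {2, 3, 5}.
9^15 ≡ 1 (mod 31)  [q = 2: ≡ 1 ✗]
9^10 ≡ 5 (mod 31)  [q = 3: ≢ 1 ✓]
9^6 ≡ 8 (mod 31)  [q = 5: ≢ 1 ✓]
9^15 ≡ 1 shows ord(9) | 15, strictly less than φ(31); not a primitive root.

No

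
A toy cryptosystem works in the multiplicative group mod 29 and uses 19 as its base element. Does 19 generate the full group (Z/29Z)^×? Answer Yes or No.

φ(29) = 29 − 1 = 28 = 2^2 · 7.
19 is a primitive root mod 29 iff 19^(φ(29)/q) ≢ 1 for every prime q | φ(29), i.e. q ∈ {2, 7}.
19^14 ≡ 28 (mod 29)  [q = 2: ≢ 1 ✓]
19^4 ≡ 24 (mod 29)  [q = 7: ≢ 1 ✓]
None equal 1, so ord_29(19) = 28: 19 is a primitive root.

Yes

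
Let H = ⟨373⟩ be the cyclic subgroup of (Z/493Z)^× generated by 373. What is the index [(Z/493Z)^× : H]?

By Lagrange's theorem, ord_493(373) divides φ(493) = φ(17·29) = (17−1)·(29−1) = 16·28 = 448 = 2^6 · 7.
Divisors of 448: 1, 2, 4, 7, 8, 14, 16, 28, 32, 56, 64, 112, 224, 448.
Compute 373^d (mod 493) for the divisors d until we hit 1:
373^1 ≡ 373 (mod 493)
373^2 ≡ 103 (mod 493)
373^4 ≡ 256 (mod 493)
373^7 ≡ 407 (mod 493)
373^8 ≡ 460 (mod 493)
373^14 ≡ 1 (mod 493) ✓
So ord_493(373) = 14, hence |⟨373⟩| = 14.
[(Z/493Z)^× : ⟨373⟩] = 448/14 = 32.

32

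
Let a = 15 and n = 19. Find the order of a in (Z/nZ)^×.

By Lagrange's theorem, ord_19(15) divides φ(19) = 19 − 1 = 18 = 2 · 3^2.
Divisors of 18: 1, 2, 3, 6, 9, 18.
Evaluate successive powers at the divisors of 18:
15^1 ≡ 15 (mod 19)
15^2 ≡ 16 (mod 19)
15^3 ≡ 12 (mod 19)
15^6 ≡ 11 (mod 19)
15^9 ≡ 18 (mod 19)
15^18 ≡ 1 (mod 19) ✓
The smallest such exponent is 18, so the order of 15 is 18.

18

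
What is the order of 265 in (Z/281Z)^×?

70

ord(265) | φ(281) = 281 − 1 = 280 = 2^3 · 5 · 7.
Divisors of 280: 1, 2, 4, 5, 7, 8, 10, 14, 20, 28, 35, 40, 56, 70, 140, 280.
Evaluate successive powers at the divisors of 280:
265^1 ≡ 265
265^2 ≡ 256
265^4 ≡ 63
265^5 ≡ 116
265^7 ≡ 191
265^8 ≡ 35
265^10 ≡ 249
265^14 ≡ 232
265^20 ≡ 181
265^28 ≡ 153
265^35 ≡ 280
265^40 ≡ 165
265^56 ≡ 86
265^70 ≡ 1
Hence ord(265) = 70.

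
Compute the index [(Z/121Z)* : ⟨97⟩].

2

The order of 97 must divide φ(121) = φ(11^2) = 11·(11−1) = 110 = 2 · 5 · 11.
Divisors of 110: 1, 2, 5, 10, 11, 22, 55, 110.
Evaluate successive powers at the divisors of 110:
97^1 ≡ 97
97^2 ≡ 92
97^5 ≡ 23
97^10 ≡ 45
97^11 ≡ 9
97^22 ≡ 81
97^55 ≡ 1
The order of 97 is 55, so the subgroup it generates has 55 elements.
The index is φ(121) / ord(97) = 110 / 55 = 2.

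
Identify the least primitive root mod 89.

3

φ(89) = 89 − 1 = 88 = 2^3 · 11.
Test candidates g = 2, 3, … against the prime factors q ∈ {2, 11} of φ(89): g is a generator iff g^(88/q) ≢ 1 for every such q.
g = 2: 2^44 ≡ 1 — hits 1, so not a primitive root.
g = 3: 3^44 ≡ 88; 3^8 ≡ 64 — none is 1, so 3 is a primitive root.
Hence the least primitive root of 89 is 3.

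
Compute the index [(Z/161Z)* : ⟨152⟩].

ord(152) | φ(161) = φ(7·23) = (7−1)·(23−1) = 6·22 = 132 = 2^2 · 3 · 11.
Divisors of 132: 1, 2, 3, 4, 6, 11, 12, 22, 33, 44, 66, 132.
Check 152^d mod 161 for each divisor in increasing order:
152^1 ≡ 152 (mod 161)
152^2 ≡ 81 (mod 161)
152^3 ≡ 76 (mod 161)
152^4 ≡ 121 (mod 161)
152^6 ≡ 141 (mod 161)
152^11 ≡ 45 (mod 161)
152^12 ≡ 78 (mod 161)
152^22 ≡ 93 (mod 161)
152^33 ≡ 160 (mod 161)
152^44 ≡ 116 (mod 161)
152^66 ≡ 1 (mod 161) ✓
So ord_161(152) = 66, hence |⟨152⟩| = 66.
[(Z/161Z)^× : ⟨152⟩] = 132/66 = 2.

2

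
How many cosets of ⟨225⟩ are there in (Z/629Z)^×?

16

ord(225) | φ(629) = φ(17·37) = (17−1)·(37−1) = 16·36 = 576 = 2^6 · 3^2.
Divisors of 576: 1, 2, 3, 4, 6, 8, 9, 12, 16, 18, 24, 32, 36, 48, 64, 72, 96, 144, 192, 288, 576.
Compute 225^d (mod 629) for the divisors d until we hit 1:
225^1 ≡ 225 (mod 629)
225^2 ≡ 305 (mod 629)
225^3 ≡ 64 (mod 629)
225^4 ≡ 562 (mod 629)
225^6 ≡ 322 (mod 629)
225^8 ≡ 86 (mod 629)
225^9 ≡ 480 (mod 629)
225^12 ≡ 528 (mod 629)
225^16 ≡ 477 (mod 629)
225^18 ≡ 186 (mod 629)
225^24 ≡ 137 (mod 629)
225^32 ≡ 460 (mod 629)
225^36 ≡ 1 (mod 629) ✓
Thus |⟨225⟩| = ord(225) = 36.
The index is φ(629) / ord(225) = 576 / 36 = 16.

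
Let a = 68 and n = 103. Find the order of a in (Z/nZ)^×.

Since 68 ∈ (Z/103Z)^×, its order divides φ(103) = 103 − 1 = 102 = 2 · 3 · 17.
Divisors of 102: 1, 2, 3, 6, 17, 34, 51, 102.
Compute 68^d (mod 103) for the divisors d until we hit 1:
68^1 ≡ 68 (mod 103)
68^2 ≡ 92 (mod 103)
68^3 ≡ 76 (mod 103)
68^6 ≡ 8 (mod 103)
68^17 ≡ 56 (mod 103)
68^34 ≡ 46 (mod 103)
68^51 ≡ 1 (mod 103) ✓
So ord_103(68) = 51.

51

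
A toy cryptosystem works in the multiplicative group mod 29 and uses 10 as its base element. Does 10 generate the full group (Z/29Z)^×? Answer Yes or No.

φ(29) = 29 − 1 = 28 = 2^2 · 7.
It suffices to check that the order of 10 is not a proper divisor of 28: compute 10^(28/q) for q ∈ {2, 7}.
10^14 ≡ 28 (mod 29)  [q = 2: ≢ 1 ✓]
10^4 ≡ 24 (mod 29)  [q = 7: ≢ 1 ✓]
Every test exponent gives a nontrivial residue, hence 10 generates the full group.

Yes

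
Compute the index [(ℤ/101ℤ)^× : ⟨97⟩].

4

ord(97) | φ(101) = 101 − 1 = 100 = 2^2 · 5^2.
Divisors of 100: 1, 2, 4, 5, 10, 20, 25, 50, 100.
Check 97^d mod 101 for each divisor in increasing order:
97^1 ≡ 97 (mod 101)
97^2 ≡ 16 (mod 101)
97^4 ≡ 54 (mod 101)
97^5 ≡ 87 (mod 101)
97^10 ≡ 95 (mod 101)
97^20 ≡ 36 (mod 101)
97^25 ≡ 1 (mod 101) ✓
Thus |⟨97⟩| = ord(97) = 25.
The index is φ(101) / ord(97) = 100 / 25 = 4.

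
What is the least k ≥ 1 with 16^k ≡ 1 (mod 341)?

5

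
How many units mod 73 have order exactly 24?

φ(73) = 73 − 1 = 72 = 2^3 · 3^2.
Since (Z/73Z)^× is cyclic of order 72, the number of elements of order d is φ(d) when d | 72 and 0 otherwise.
24 = 2^3 · 3 divides 72, and φ(24) = 8.

8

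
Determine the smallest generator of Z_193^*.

5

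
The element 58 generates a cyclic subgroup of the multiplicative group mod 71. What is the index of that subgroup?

The order of 58 must divide φ(71) = 71 − 1 = 70 = 2 · 5 · 7.
Divisors of 70: 1, 2, 5, 7, 10, 14, 35, 70.
Check 58^d mod 71 for each divisor in increasing order:
58^1 ≡ 58
58^2 ≡ 27
58^5 ≡ 37
58^7 ≡ 5
58^10 ≡ 20
58^14 ≡ 25
58^35 ≡ 1
Thus |⟨58⟩| = ord(58) = 35.
The index is φ(71) / ord(58) = 70 / 35 = 2.

2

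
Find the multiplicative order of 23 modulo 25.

Since 23 ∈ (Z/25Z)^×, its order divides φ(25) = φ(5^2) = 5·(5−1) = 20 = 2^2 · 5.
Divisors of 20: 1, 2, 4, 5, 10, 20.
Check 23^d mod 25 for each divisor in increasing order:
23^1 ≡ 23 (mod 25)
23^2 ≡ 4 (mod 25)
23^4 ≡ 16 (mod 25)
23^5 ≡ 18 (mod 25)
23^10 ≡ 24 (mod 25)
23^20 ≡ 1 (mod 25) ✓
So ord_25(23) = 20.

20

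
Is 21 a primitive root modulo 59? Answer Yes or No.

No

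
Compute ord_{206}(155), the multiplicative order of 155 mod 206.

51

By Lagrange's theorem, ord_206(155) divides φ(206) = φ(2)·φ(103) = 1·102 = 102 = 2 · 3 · 17.
Divisors of 102: 1, 2, 3, 6, 17, 34, 51, 102.
Check 155^d mod 206 for each divisor in increasing order:
155^1 ≡ 155 (mod 206)
155^2 ≡ 129 (mod 206)
155^3 ≡ 13 (mod 206)
155^6 ≡ 169 (mod 206)
155^17 ≡ 149 (mod 206)
155^34 ≡ 159 (mod 206)
155^51 ≡ 1 (mod 206) ✓
So ord_206(155) = 51.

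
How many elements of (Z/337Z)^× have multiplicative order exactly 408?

0

φ(337) = 337 − 1 = 336 = 2^4 · 3 · 7.
In a cyclic group of order 336, there are φ(d) elements of order d for each divisor d of 336, and zero for non-divisors.
Here 336 is not a multiple of 408, so there are no elements of order 408.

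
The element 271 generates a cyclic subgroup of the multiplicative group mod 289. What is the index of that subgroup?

By Lagrange's theorem, ord_289(271) divides φ(289) = φ(17^2) = 17·(17−1) = 272 = 2^4 · 17.
Divisors of 272: 1, 2, 4, 8, 16, 17, 34, 68, 136, 272.
Evaluate successive powers at the divisors of 272:
271^1 ≡ 271
271^2 ≡ 35
271^4 ≡ 69
271^8 ≡ 137
271^16 ≡ 273
271^17 ≡ 288
271^34 ≡ 1
The order of 271 is 34, so the subgroup it generates has 34 elements.
[(Z/289Z)^× : ⟨271⟩] = 272/34 = 8.

8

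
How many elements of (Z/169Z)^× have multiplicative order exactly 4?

2

φ(169) = φ(13^2) = 13·(13−1) = 156 = 2^2 · 3 · 13.
(Z/169Z)^× is cyclic (|G| = 156); a cyclic group of order m has exactly φ(d) elements of each order d | m, and none otherwise.
4 = 2^2 divides 156, and φ(4) = 2.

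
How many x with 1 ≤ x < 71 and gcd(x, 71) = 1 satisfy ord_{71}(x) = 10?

4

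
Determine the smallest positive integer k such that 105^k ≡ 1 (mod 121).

110

ord(105) | φ(121) = φ(11^2) = 11·(11−1) = 110 = 2 · 5 · 11.
Divisors of 110: 1, 2, 5, 10, 11, 22, 55, 110.
Evaluate successive powers at the divisors of 110:
105^1 ≡ 105
105^2 ≡ 14
105^5 ≡ 10
105^10 ≡ 100
105^11 ≡ 94
105^22 ≡ 3
105^55 ≡ 120
105^110 ≡ 1
Hence ord(105) = 110.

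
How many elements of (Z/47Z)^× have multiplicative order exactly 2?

φ(47) = 47 − 1 = 46 = 2 · 23.
Since (Z/47Z)^× is cyclic of order 46, the number of elements of order d is φ(d) when d | 46 and 0 otherwise.
2 | 46, and φ(2) = 2 − 1 = 1.

1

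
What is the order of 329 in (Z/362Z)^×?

Since 329 ∈ (Z/362Z)^×, its order divides φ(362) = φ(2)·φ(181) = 1·180 = 180 = 2^2 · 3^2 · 5.
Divisors of 180: 1, 2, 3, 4, 5, 6, 9, 10, 12, 15, 18, 20, 30, 36, 45, 60, 90, 180.
Test each divisor d:
329^1 ≡ 329 (mod 362)
329^2 ≡ 3 (mod 362)
329^3 ≡ 263 (mod 362)
329^4 ≡ 9 (mod 362)
329^5 ≡ 65 (mod 362)
329^6 ≡ 27 (mod 362)
329^9 ≡ 223 (mod 362)
329^10 ≡ 243 (mod 362)
329^12 ≡ 5 (mod 362)
329^15 ≡ 229 (mod 362)
329^18 ≡ 135 (mod 362)
329^20 ≡ 43 (mod 362)
329^30 ≡ 313 (mod 362)
329^36 ≡ 125 (mod 362)
329^45 ≡ 1 (mod 362) ✓
Hence ord(329) = 45.

45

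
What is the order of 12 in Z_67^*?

66

By Lagrange's theorem, ord_67(12) divides φ(67) = 67 − 1 = 66 = 2 · 3 · 11.
Divisors of 66: 1, 2, 3, 6, 11, 22, 33, 66.
Check 12^d mod 67 for each divisor in increasing order:
12^1 ≡ 12 (mod 67)
12^2 ≡ 10 (mod 67)
12^3 ≡ 53 (mod 67)
12^6 ≡ 62 (mod 67)
12^11 ≡ 30 (mod 67)
12^22 ≡ 29 (mod 67)
12^33 ≡ 66 (mod 67)
12^66 ≡ 1 (mod 67) ✓
The smallest such exponent is 66, so the order of 12 is 66.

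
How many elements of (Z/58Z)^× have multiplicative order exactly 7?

6

φ(58) = φ(2)·φ(29) = 1·28 = 28 = 2^2 · 7.
(Z/58Z)^× is cyclic (|G| = 28); a cyclic group of order m has exactly φ(d) elements of each order d | m, and none otherwise.
7 | 28, and φ(7) = 7 − 1 = 6.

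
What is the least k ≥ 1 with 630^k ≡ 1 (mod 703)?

Since 630 ∈ (Z/703Z)^×, its order divides φ(703) = φ(19·37) = (19−1)·(37−1) = 18·36 = 648 = 2^3 · 3^4.
Divisors of 648: 1, 2, 3, 4, 6, 8, 9, 12, 18, 24, 27, 36, 54, 72, 81, 108, 162, 216, 324, 648.
Evaluate successive powers at the divisors of 648:
630^1 ≡ 630
630^2 ≡ 408
630^3 ≡ 445
630^4 ≡ 556
630^6 ≡ 482
630^8 ≡ 519
630^9 ≡ 75
630^12 ≡ 334
630^18 ≡ 1
Therefore the multiplicative order of 630 modulo 703 is 18.

18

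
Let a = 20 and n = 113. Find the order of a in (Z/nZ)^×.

By Lagrange's theorem, ord_113(20) divides φ(113) = 113 − 1 = 112 = 2^4 · 7.
Divisors of 112: 1, 2, 4, 7, 8, 14, 16, 28, 56, 112.
Check 20^d mod 113 for each divisor in increasing order:
20^1 ≡ 20
20^2 ≡ 61
20^4 ≡ 105
20^7 ≡ 71
20^8 ≡ 64
20^14 ≡ 69
20^16 ≡ 28
20^28 ≡ 15
20^56 ≡ 112
20^112 ≡ 1
Therefore the multiplicative order of 20 modulo 113 is 112.

112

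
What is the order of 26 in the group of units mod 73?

72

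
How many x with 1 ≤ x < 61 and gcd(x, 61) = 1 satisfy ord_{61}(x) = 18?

φ(61) = 61 − 1 = 60 = 2^2 · 3 · 5.
(Z/61Z)^× is cyclic (|G| = 60); a cyclic group of order m has exactly φ(d) elements of each order d | m, and none otherwise.
18 does not divide 60, so no element of (Z/61Z)^× has order 18.

0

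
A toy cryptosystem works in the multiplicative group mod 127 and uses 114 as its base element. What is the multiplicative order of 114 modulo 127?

126

ord(114) | φ(127) = 127 − 1 = 126 = 2 · 3^2 · 7.
Divisors of 126: 1, 2, 3, 6, 7, 9, 14, 18, 21, 42, 63, 126.
Test each divisor d:
114^1 ≡ 114
114^2 ≡ 42
114^3 ≡ 89
114^6 ≡ 47
114^7 ≡ 24
114^9 ≡ 119
114^14 ≡ 68
114^18 ≡ 64
114^21 ≡ 108
114^42 ≡ 107
114^63 ≡ 126
114^126 ≡ 1
Hence ord(114) = 126.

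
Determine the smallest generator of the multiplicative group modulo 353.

φ(353) = 353 − 1 = 352 = 2^5 · 11.
g is a primitive root iff g^(352/q) ≢ 1 (mod 353) for each prime q ∈ {2, 11}.
g = 2: 2^176 ≡ 1 — hits 1, so not a primitive root.
g = 3: 3^176 ≡ 352; 3^32 ≡ 140 — none is 1, so 3 is a primitive root.
So 3 is the smallest generator of (Z/353Z)^×.

3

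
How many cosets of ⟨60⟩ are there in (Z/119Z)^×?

The order of 60 must divide φ(119) = φ(7·17) = (7−1)·(17−1) = 6·16 = 96 = 2^5 · 3.
Divisors of 96: 1, 2, 3, 4, 6, 8, 12, 16, 24, 32, 48, 96.
Evaluate successive powers at the divisors of 96:
60^1 ≡ 60 (mod 119)
60^2 ≡ 30 (mod 119)
60^3 ≡ 15 (mod 119)
60^4 ≡ 67 (mod 119)
60^6 ≡ 106 (mod 119)
60^8 ≡ 86 (mod 119)
60^12 ≡ 50 (mod 119)
60^16 ≡ 18 (mod 119)
60^24 ≡ 1 (mod 119) ✓
The order of 60 is 24, so the subgroup it generates has 24 elements.
The index is φ(119) / ord(60) = 96 / 24 = 4.

4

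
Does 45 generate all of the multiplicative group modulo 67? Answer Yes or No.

No

φ(67) = 67 − 1 = 66 = 2 · 3 · 11.
An element g generates (Z/67Z)^× iff g^(66/q) ≢ 1 (mod 67) for each prime q ∈ {2, 3, 11}.
45^33 ≡ 66 (mod 67)  [q = 2: ≢ 1 ✓]
45^22 ≡ 1 (mod 67)  [q = 3: ≡ 1 ✗]
45^6 ≡ 25 (mod 67)  [q = 11: ≢ 1 ✓]
45^22 ≡ 1 shows ord(45) | 22, strictly less than φ(67); not a primitive root.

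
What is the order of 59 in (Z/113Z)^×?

112

ord(59) | φ(113) = 113 − 1 = 112 = 2^4 · 7.
Divisors of 112: 1, 2, 4, 7, 8, 14, 16, 28, 56, 112.
Evaluate successive powers at the divisors of 112:
59^1 ≡ 59 (mod 113)
59^2 ≡ 91 (mod 113)
59^4 ≡ 32 (mod 113)
59^7 ≡ 48 (mod 113)
59^8 ≡ 7 (mod 113)
59^14 ≡ 44 (mod 113)
59^16 ≡ 49 (mod 113)
59^28 ≡ 15 (mod 113)
59^56 ≡ 112 (mod 113)
59^112 ≡ 1 (mod 113) ✓
Hence ord(59) = 112.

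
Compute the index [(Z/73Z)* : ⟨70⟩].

Since 70 ∈ (Z/73Z)^×, its order divides φ(73) = 73 − 1 = 72 = 2^3 · 3^2.
Divisors of 72: 1, 2, 3, 4, 6, 8, 9, 12, 18, 24, 36, 72.
Evaluate successive powers at the divisors of 72:
70^1 ≡ 70 (mod 73)
70^2 ≡ 9 (mod 73)
70^3 ≡ 46 (mod 73)
70^4 ≡ 8 (mod 73)
70^6 ≡ 72 (mod 73)
70^8 ≡ 64 (mod 73)
70^9 ≡ 27 (mod 73)
70^12 ≡ 1 (mod 73) ✓
Thus |⟨70⟩| = ord(70) = 12.
[(Z/73Z)^× : ⟨70⟩] = 72/12 = 6.

6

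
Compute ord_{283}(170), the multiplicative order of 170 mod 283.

282

The order of 170 must divide φ(283) = 283 − 1 = 282 = 2 · 3 · 47.
Divisors of 282: 1, 2, 3, 6, 47, 94, 141, 282.
Compute 170^d (mod 283) for the divisors d until we hit 1:
170^1 ≡ 170 (mod 283)
170^2 ≡ 34 (mod 283)
170^3 ≡ 120 (mod 283)
170^6 ≡ 250 (mod 283)
170^47 ≡ 239 (mod 283)
170^94 ≡ 238 (mod 283)
170^141 ≡ 282 (mod 283)
170^282 ≡ 1 (mod 283) ✓
The smallest such exponent is 282, so the order of 170 is 282.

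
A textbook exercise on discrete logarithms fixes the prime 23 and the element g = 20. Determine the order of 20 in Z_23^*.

Since 20 ∈ (Z/23Z)^×, its order divides φ(23) = 23 − 1 = 22 = 2 · 11.
Divisors of 22: 1, 2, 11, 22.
Compute 20^d (mod 23) for the divisors d until we hit 1:
20^1 ≡ 20 (mod 23)
20^2 ≡ 9 (mod 23)
20^11 ≡ 22 (mod 23)
20^22 ≡ 1 (mod 23) ✓
Therefore the multiplicative order of 20 modulo 23 is 22.

22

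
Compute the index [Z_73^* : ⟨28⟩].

ord(28) | φ(73) = 73 − 1 = 72 = 2^3 · 3^2.
Divisors of 72: 1, 2, 3, 4, 6, 8, 9, 12, 18, 24, 36, 72.
Check 28^d mod 73 for each divisor in increasing order:
28^1 ≡ 28 (mod 73)
28^2 ≡ 54 (mod 73)
28^3 ≡ 52 (mod 73)
28^4 ≡ 69 (mod 73)
28^6 ≡ 3 (mod 73)
28^8 ≡ 16 (mod 73)
28^9 ≡ 10 (mod 73)
28^12 ≡ 9 (mod 73)
28^18 ≡ 27 (mod 73)
28^24 ≡ 8 (mod 73)
28^36 ≡ 72 (mod 73)
28^72 ≡ 1 (mod 73) ✓
The order of 28 is 72, so the subgroup it generates has 72 elements.
[(Z/73Z)^× : ⟨28⟩] = 72/72 = 1.

1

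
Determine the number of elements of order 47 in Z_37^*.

φ(37) = 37 − 1 = 36 = 2^2 · 3^2.
(Z/37Z)^× is cyclic (|G| = 36); a cyclic group of order m has exactly φ(d) elements of each order d | m, and none otherwise.
47 does not divide 36, so no element of (Z/37Z)^× has order 47.

0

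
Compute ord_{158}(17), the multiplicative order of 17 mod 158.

The order of 17 must divide φ(158) = φ(2)·φ(79) = 1·78 = 78 = 2 · 3 · 13.
Divisors of 78: 1, 2, 3, 6, 13, 26, 39, 78.
Check 17^d mod 158 for each divisor in increasing order:
17^1 ≡ 17 (mod 158)
17^2 ≡ 131 (mod 158)
17^3 ≡ 15 (mod 158)
17^6 ≡ 67 (mod 158)
17^13 ≡ 157 (mod 158)
17^26 ≡ 1 (mod 158) ✓
Therefore the multiplicative order of 17 modulo 158 is 26.

26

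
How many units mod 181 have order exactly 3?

2

φ(181) = 181 − 1 = 180 = 2^2 · 3^2 · 5.
Since (Z/181Z)^× is cyclic of order 180, the number of elements of order d is φ(d) when d | 180 and 0 otherwise.
3 | 180, and φ(3) = 3 − 1 = 2.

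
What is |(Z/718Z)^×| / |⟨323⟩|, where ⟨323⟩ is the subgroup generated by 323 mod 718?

The order of 323 must divide φ(718) = φ(2)·φ(359) = 1·358 = 358 = 2 · 179.
Divisors of 358: 1, 2, 179, 358.
Test each divisor d:
323^1 ≡ 323 (mod 718)
323^2 ≡ 219 (mod 718)
323^179 ≡ 717 (mod 718)
323^358 ≡ 1 (mod 718) ✓
Thus |⟨323⟩| = ord(323) = 358.
Index = |(Z/718Z)^×| / |⟨323⟩| = 358 / 358 = 1.

1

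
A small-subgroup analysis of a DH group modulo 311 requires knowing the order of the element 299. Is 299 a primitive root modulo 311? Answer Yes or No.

Yes

φ(311) = 311 − 1 = 310 = 2 · 5 · 31.
Test 299^(310/q) mod 311 for each prime factor q of 310:
299^155 ≡ 310 (mod 311)  [q = 2: ≢ 1 ✓]
299^62 ≡ 6 (mod 311)  [q = 5: ≢ 1 ✓]
299^10 ≡ 91 (mod 311)  [q = 31: ≢ 1 ✓]
None equal 1, so ord_311(299) = 310: 299 is a primitive root.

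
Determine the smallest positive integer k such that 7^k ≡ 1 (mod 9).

ord(7) | φ(9) = φ(3^2) = 3·(3−1) = 6 = 2 · 3.
Divisors of 6: 1, 2, 3, 6.
Check 7^d mod 9 for each divisor in increasing order:
7^1 ≡ 7 (mod 9)
7^2 ≡ 4 (mod 9)
7^3 ≡ 1 (mod 9) ✓
The smallest such exponent is 3, so the order of 7 is 3.

3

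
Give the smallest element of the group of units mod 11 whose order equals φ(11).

2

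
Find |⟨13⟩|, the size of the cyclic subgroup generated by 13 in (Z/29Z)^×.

14

ord(13) | φ(29) = 29 − 1 = 28 = 2^2 · 7.
Divisors of 28: 1, 2, 4, 7, 14, 28.
Test each divisor d:
13^1 ≡ 13
13^2 ≡ 24
13^4 ≡ 25
13^7 ≡ 28
13^14 ≡ 1
The smallest such exponent is 14, so the order of 13 is 14.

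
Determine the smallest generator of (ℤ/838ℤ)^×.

11

φ(838) = φ(2)·φ(419) = 1·418 = 418 = 2 · 11 · 19.
Test candidates g = 2, 3, … against the prime factors q ∈ {2, 11, 19} of φ(838): g is a generator iff g^(418/q) ≢ 1 for every such q.
g = 2: gcd(2, 838) = 2 > 1, not a unit — skip.
g = 3: 3^209 ≡ 1 — hits 1, so not a primitive root.
g = 4: gcd(4, 838) = 2 > 1, not a unit — skip.
g = 5: 5^209 ≡ 1 — hits 1, so not a primitive root.
g = 6: gcd(6, 838) = 2 > 1, not a unit — skip.
g = 7: 7^209 ≡ 1 — hits 1, so not a primitive root.
g = 8: gcd(8, 838) = 2 > 1, not a unit — skip.
g = 9: 9^209 ≡ 1 — hits 1, so not a primitive root.
g = 10: gcd(10, 838) = 2 > 1, not a unit — skip.
g = 11: 11^209 ≡ 837; 11^38 ≡ 753; 11^22 ≡ 7 — none is 1, so 11 is a primitive root.
So 11 is the smallest generator of (Z/838Z)^×.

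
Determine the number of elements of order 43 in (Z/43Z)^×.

0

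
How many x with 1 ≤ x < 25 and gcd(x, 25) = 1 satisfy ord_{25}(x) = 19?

φ(25) = φ(5^2) = 5·(5−1) = 20 = 2^2 · 5.
Since (Z/25Z)^× is cyclic of order 20, the number of elements of order d is φ(d) when d | 20 and 0 otherwise.
Here 20 is not a multiple of 19, so there are no elements of order 19.

0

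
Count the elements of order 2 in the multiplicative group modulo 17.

φ(17) = 17 − 1 = 16 = 2^4.
(Z/17Z)^× is cyclic (|G| = 16); a cyclic group of order m has exactly φ(d) elements of each order d | m, and none otherwise.
2 | 16, and φ(2) = 2 − 1 = 1.

1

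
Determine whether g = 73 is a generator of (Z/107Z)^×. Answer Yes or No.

Yes

φ(107) = 107 − 1 = 106 = 2 · 53.
It suffices to check that the order of 73 is not a proper divisor of 106: compute 73^(106/q) for q ∈ {2, 53}.
73^53 ≡ 106 (mod 107)  [q = 2: ≢ 1 ✓]
73^2 ≡ 86 (mod 107)  [q = 53: ≢ 1 ✓]
All checks pass, so 73 has order 106 and is a primitive root modulo 107.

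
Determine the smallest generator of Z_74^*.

5

φ(74) = φ(2)·φ(37) = 1·36 = 36 = 2^2 · 3^2.
g is a primitive root iff g^(36/q) ≢ 1 (mod 74) for each prime q ∈ {2, 3}.
g = 2: gcd(2, 74) = 2 > 1, not a unit — skip.
g = 3: 3^18 ≡ 1 — hits 1, so not a primitive root.
g = 4: gcd(4, 74) = 2 > 1, not a unit — skip.
g = 5: 5^18 ≡ 73; 5^12 ≡ 47 — none is 1, so 5 is a primitive root.
The smallest primitive root modulo 74 is 5.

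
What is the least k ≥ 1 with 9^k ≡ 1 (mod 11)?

5

By Lagrange's theorem, ord_11(9) divides φ(11) = 11 − 1 = 10 = 2 · 5.
Divisors of 10: 1, 2, 5, 10.
Check 9^d mod 11 for each divisor in increasing order:
9^1 ≡ 9 (mod 11)
9^2 ≡ 4 (mod 11)
9^5 ≡ 1 (mod 11) ✓
The smallest such exponent is 5, so the order of 9 is 5.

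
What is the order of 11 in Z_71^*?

70

ord(11) | φ(71) = 71 − 1 = 70 = 2 · 5 · 7.
Divisors of 70: 1, 2, 5, 7, 10, 14, 35, 70.
Test each divisor d:
11^1 ≡ 11 (mod 71)
11^2 ≡ 50 (mod 71)
11^5 ≡ 23 (mod 71)
11^7 ≡ 14 (mod 71)
11^10 ≡ 32 (mod 71)
11^14 ≡ 54 (mod 71)
11^35 ≡ 70 (mod 71)
11^70 ≡ 1 (mod 71) ✓
Hence ord(11) = 70.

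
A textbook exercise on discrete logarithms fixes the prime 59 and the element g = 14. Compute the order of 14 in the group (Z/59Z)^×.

The order of 14 must divide φ(59) = 59 − 1 = 58 = 2 · 29.
Divisors of 58: 1, 2, 29, 58.
Evaluate successive powers at the divisors of 58:
14^1 ≡ 14 (mod 59)
14^2 ≡ 19 (mod 59)
14^29 ≡ 58 (mod 59)
14^58 ≡ 1 (mod 59) ✓
Therefore the multiplicative order of 14 modulo 59 is 58.

58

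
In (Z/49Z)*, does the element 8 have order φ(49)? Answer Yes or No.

φ(49) = φ(7^2) = 7·(7−1) = 42 = 2 · 3 · 7.
8 is a primitive root mod 49 iff 8^(φ(49)/q) ≢ 1 for every prime q | φ(49), i.e. q ∈ {2, 3, 7}.
8^21 ≡ 1 (mod 49)  [q = 2: ≡ 1 ✗]
8^14 ≡ 1 (mod 49)  [q = 3: ≡ 1 ✗]
8^6 ≡ 43 (mod 49)  [q = 7: ≢ 1 ✓]
The check at q = 2 fails, so 8 generates a proper subgroup.

No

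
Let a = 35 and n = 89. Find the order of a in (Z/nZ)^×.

88

By Lagrange's theorem, ord_89(35) divides φ(89) = 89 − 1 = 88 = 2^3 · 11.
Divisors of 88: 1, 2, 4, 8, 11, 22, 44, 88.
Compute 35^d (mod 89) for the divisors d until we hit 1:
35^1 ≡ 35 (mod 89)
35^2 ≡ 68 (mod 89)
35^4 ≡ 85 (mod 89)
35^8 ≡ 16 (mod 89)
35^11 ≡ 77 (mod 89)
35^22 ≡ 55 (mod 89)
35^44 ≡ 88 (mod 89)
35^88 ≡ 1 (mod 89) ✓
The smallest such exponent is 88, so the order of 35 is 88.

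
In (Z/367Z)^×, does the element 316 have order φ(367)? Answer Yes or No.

φ(367) = 367 − 1 = 366 = 2 · 3 · 61.
Test 316^(366/q) mod 367 for each prime factor q of 366:
316^183 ≡ 366 (mod 367)  [q = 2: ≢ 1 ✓]
316^122 ≡ 283 (mod 367)  [q = 3: ≢ 1 ✓]
316^6 ≡ 105 (mod 367)  [q = 61: ≢ 1 ✓]
All checks pass, so 316 has order 366 and is a primitive root modulo 367.

Yes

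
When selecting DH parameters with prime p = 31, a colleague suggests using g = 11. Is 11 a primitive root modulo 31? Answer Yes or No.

Yes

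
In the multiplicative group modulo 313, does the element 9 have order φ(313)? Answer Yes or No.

No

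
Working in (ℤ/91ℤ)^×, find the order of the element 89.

The order of 89 must divide φ(91) = φ(7·13) = (7−1)·(13−1) = 6·12 = 72 = 2^3 · 3^2.
Divisors of 72: 1, 2, 3, 4, 6, 8, 9, 12, 18, 24, 36, 72.
Check 89^d mod 91 for each divisor in increasing order:
89^1 ≡ 89 (mod 91)
89^2 ≡ 4 (mod 91)
89^3 ≡ 83 (mod 91)
89^4 ≡ 16 (mod 91)
89^6 ≡ 64 (mod 91)
89^8 ≡ 74 (mod 91)
89^9 ≡ 34 (mod 91)
89^12 ≡ 1 (mod 91) ✓
Hence ord(89) = 12.

12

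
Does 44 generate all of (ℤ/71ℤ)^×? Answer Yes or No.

Yes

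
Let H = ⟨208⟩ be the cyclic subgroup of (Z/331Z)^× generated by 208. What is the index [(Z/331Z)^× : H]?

1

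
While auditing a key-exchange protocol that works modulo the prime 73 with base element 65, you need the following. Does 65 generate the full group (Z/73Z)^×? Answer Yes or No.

No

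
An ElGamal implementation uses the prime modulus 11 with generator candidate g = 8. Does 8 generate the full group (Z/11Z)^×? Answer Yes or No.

φ(11) = 11 − 1 = 10 = 2 · 5.
An element g generates (Z/11Z)^× iff g^(10/q) ≢ 1 (mod 11) for each prime q ∈ {2, 5}.
8^5 ≡ 10 (mod 11)  [q = 2: ≢ 1 ✓]
8^2 ≡ 9 (mod 11)  [q = 5: ≢ 1 ✓]
All checks pass, so 8 has order 10 and is a primitive root modulo 11.

Yes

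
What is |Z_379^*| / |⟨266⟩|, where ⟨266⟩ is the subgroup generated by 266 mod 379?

2

ord(266) | φ(379) = 379 − 1 = 378 = 2 · 3^3 · 7.
Divisors of 378: 1, 2, 3, 6, 7, 9, 14, 18, 21, 27, 42, 54, 63, 126, 189, 378.
Compute 266^d (mod 379) for the divisors d until we hit 1:
266^1 ≡ 266 (mod 379)
266^2 ≡ 262 (mod 379)
266^3 ≡ 335 (mod 379)
266^6 ≡ 41 (mod 379)
266^7 ≡ 294 (mod 379)
266^9 ≡ 91 (mod 379)
266^14 ≡ 24 (mod 379)
266^18 ≡ 322 (mod 379)
266^21 ≡ 234 (mod 379)
266^27 ≡ 119 (mod 379)
266^42 ≡ 180 (mod 379)
266^54 ≡ 138 (mod 379)
266^63 ≡ 51 (mod 379)
266^126 ≡ 327 (mod 379)
266^189 ≡ 1 (mod 379) ✓
Thus |⟨266⟩| = ord(266) = 189.
Index = |(Z/379Z)^×| / |⟨266⟩| = 378 / 189 = 2.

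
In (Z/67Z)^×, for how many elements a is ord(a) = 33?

20

φ(67) = 67 − 1 = 66 = 2 · 3 · 11.
(Z/67Z)^× is cyclic (|G| = 66); a cyclic group of order m has exactly φ(d) elements of each order d | m, and none otherwise.
33 = 3 · 11 divides 66, and φ(33) = 20.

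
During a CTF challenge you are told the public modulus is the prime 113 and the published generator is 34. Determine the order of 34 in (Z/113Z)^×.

112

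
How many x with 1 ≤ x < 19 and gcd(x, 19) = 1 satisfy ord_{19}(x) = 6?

2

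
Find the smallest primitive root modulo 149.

2

φ(149) = 149 − 1 = 148 = 2^2 · 37.
Test candidates g = 2, 3, … against the prime factors q ∈ {2, 37} of φ(149): g is a generator iff g^(148/q) ≢ 1 for every such q.
g = 2: 2^74 ≡ 148; 2^4 ≡ 16 — none is 1, so 2 is a primitive root.
The smallest primitive root modulo 149 is 2.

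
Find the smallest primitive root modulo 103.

5

φ(103) = 103 − 1 = 102 = 2 · 3 · 17.
g is a primitive root iff g^(102/q) ≢ 1 (mod 103) for each prime q ∈ {2, 3, 17}.
g = 2: 2^51 ≡ 1 — hits 1, so not a primitive root.
g = 3: 3^51 ≡ 102; 3^34 ≡ 1 — hits 1, so not a primitive root.
g = 4: 4^51 ≡ 1 — hits 1, so not a primitive root.
g = 5: 5^51 ≡ 102; 5^34 ≡ 56; 5^6 ≡ 72 — none is 1, so 5 is a primitive root.
The smallest primitive root modulo 103 is 5.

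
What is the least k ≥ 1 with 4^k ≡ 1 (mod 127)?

Since 4 ∈ (Z/127Z)^×, its order divides φ(127) = 127 − 1 = 126 = 2 · 3^2 · 7.
Divisors of 126: 1, 2, 3, 6, 7, 9, 14, 18, 21, 42, 63, 126.
Evaluate successive powers at the divisors of 126:
4^1 ≡ 4 (mod 127)
4^2 ≡ 16 (mod 127)
4^3 ≡ 64 (mod 127)
4^6 ≡ 32 (mod 127)
4^7 ≡ 1 (mod 127) ✓
Therefore the multiplicative order of 4 modulo 127 is 7.

7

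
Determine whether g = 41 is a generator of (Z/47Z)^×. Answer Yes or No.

φ(47) = 47 − 1 = 46 = 2 · 23.
An element g generates (Z/47Z)^× iff g^(46/q) ≢ 1 (mod 47) for each prime q ∈ {2, 23}.
41^23 ≡ 46 (mod 47)  [q = 2: ≢ 1 ✓]
41^2 ≡ 36 (mod 47)  [q = 23: ≢ 1 ✓]
None equal 1, so ord_47(41) = 46: 41 is a primitive root.

Yes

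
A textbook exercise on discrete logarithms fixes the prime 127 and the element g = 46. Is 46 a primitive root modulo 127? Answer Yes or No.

φ(127) = 127 − 1 = 126 = 2 · 3^2 · 7.
It suffices to check that the order of 46 is not a proper divisor of 126: compute 46^(126/q) for q ∈ {2, 3, 7}.
46^63 ≡ 126 (mod 127)  [q = 2: ≢ 1 ✓]
46^42 ≡ 107 (mod 127)  [q = 3: ≢ 1 ✓]
46^18 ≡ 2 (mod 127)  [q = 7: ≢ 1 ✓]
None equal 1, so ord_127(46) = 126: 46 is a primitive root.

Yes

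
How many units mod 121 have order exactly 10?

4

φ(121) = φ(11^2) = 11·(11−1) = 110 = 2 · 5 · 11.
In a cyclic group of order 110, there are φ(d) elements of order d for each divisor d of 110, and zero for non-divisors.
10 = 2 · 5 divides 110, and φ(10) = 4.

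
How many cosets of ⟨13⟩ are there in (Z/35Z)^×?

The order of 13 must divide φ(35) = φ(5·7) = (5−1)·(7−1) = 4·6 = 24 = 2^3 · 3.
Divisors of 24: 1, 2, 3, 4, 6, 8, 12, 24.
Test each divisor d:
13^1 ≡ 13 (mod 35)
13^2 ≡ 29 (mod 35)
13^3 ≡ 27 (mod 35)
13^4 ≡ 1 (mod 35) ✓
So ord_35(13) = 4, hence |⟨13⟩| = 4.
The index is φ(35) / ord(13) = 24 / 4 = 6.

6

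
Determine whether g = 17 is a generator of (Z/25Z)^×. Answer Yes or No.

φ(25) = φ(5^2) = 5·(5−1) = 20 = 2^2 · 5.
Test 17^(20/q) mod 25 for each prime factor q of 20:
17^10 ≡ 24 (mod 25)  [q = 2: ≢ 1 ✓]
17^4 ≡ 21 (mod 25)  [q = 5: ≢ 1 ✓]
All checks pass, so 17 has order 20 and is a primitive root modulo 25.

Yes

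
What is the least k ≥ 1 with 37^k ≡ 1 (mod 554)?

92

Since 37 ∈ (Z/554Z)^×, its order divides φ(554) = φ(2)·φ(277) = 1·276 = 276 = 2^2 · 3 · 23.
Divisors of 276: 1, 2, 3, 4, 6, 12, 23, 46, 69, 92, 138, 276.
Evaluate successive powers at the divisors of 276:
37^1 ≡ 37 (mod 554)
37^2 ≡ 261 (mod 554)
37^3 ≡ 239 (mod 554)
37^4 ≡ 533 (mod 554)
37^6 ≡ 59 (mod 554)
37^12 ≡ 157 (mod 554)
37^23 ≡ 217 (mod 554)
37^46 ≡ 553 (mod 554)
37^69 ≡ 337 (mod 554)
37^92 ≡ 1 (mod 554) ✓
So ord_554(37) = 92.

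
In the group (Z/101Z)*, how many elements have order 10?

φ(101) = 101 − 1 = 100 = 2^2 · 5^2.
Since (Z/101Z)^× is cyclic of order 100, the number of elements of order d is φ(d) when d | 100 and 0 otherwise.
10 = 2 · 5 divides 100, and φ(10) = 4.

4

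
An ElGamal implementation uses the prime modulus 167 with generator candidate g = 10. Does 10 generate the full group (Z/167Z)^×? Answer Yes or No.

Yes

φ(167) = 167 − 1 = 166 = 2 · 83.
Test 10^(166/q) mod 167 for each prime factor q of 166:
10^83 ≡ 166 (mod 167)  [q = 2: ≢ 1 ✓]
10^2 ≡ 100 (mod 167)  [q = 83: ≢ 1 ✓]
All checks pass, so 10 has order 166 and is a primitive root modulo 167.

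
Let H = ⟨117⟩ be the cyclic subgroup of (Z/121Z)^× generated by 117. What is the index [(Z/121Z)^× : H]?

1

Since 117 ∈ (Z/121Z)^×, its order divides φ(121) = φ(11^2) = 11·(11−1) = 110 = 2 · 5 · 11.
Divisors of 110: 1, 2, 5, 10, 11, 22, 55, 110.
Evaluate successive powers at the divisors of 110:
117^1 ≡ 117 (mod 121)
117^2 ≡ 16 (mod 121)
117^5 ≡ 65 (mod 121)
117^10 ≡ 111 (mod 121)
117^11 ≡ 40 (mod 121)
117^22 ≡ 27 (mod 121)
117^55 ≡ 120 (mod 121)
117^110 ≡ 1 (mod 121) ✓
Thus |⟨117⟩| = ord(117) = 110.
Index = |(Z/121Z)^×| / |⟨117⟩| = 110 / 110 = 1.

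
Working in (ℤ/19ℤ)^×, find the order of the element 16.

9

Since 16 ∈ (Z/19Z)^×, its order divides φ(19) = 19 − 1 = 18 = 2 · 3^2.
Divisors of 18: 1, 2, 3, 6, 9, 18.
Evaluate successive powers at the divisors of 18:
16^1 ≡ 16 (mod 19)
16^2 ≡ 9 (mod 19)
16^3 ≡ 11 (mod 19)
16^6 ≡ 7 (mod 19)
16^9 ≡ 1 (mod 19) ✓
So ord_19(16) = 9.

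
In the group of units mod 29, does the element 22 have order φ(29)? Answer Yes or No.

No

φ(29) = 29 − 1 = 28 = 2^2 · 7.
It suffices to check that the order of 22 is not a proper divisor of 28: compute 22^(28/q) for q ∈ {2, 7}.
22^14 ≡ 1 (mod 29)  [q = 2: ≡ 1 ✗]
22^4 ≡ 23 (mod 29)  [q = 7: ≢ 1 ✓]
Since 22^14 ≡ 1, the order of 22 divides 14 < 28, so 22 is not a primitive root.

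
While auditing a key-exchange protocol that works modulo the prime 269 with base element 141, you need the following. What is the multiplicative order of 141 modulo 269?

The order of 141 must divide φ(269) = 269 − 1 = 268 = 2^2 · 67.
Divisors of 268: 1, 2, 4, 67, 134, 268.
Test each divisor d:
141^1 ≡ 141 (mod 269)
141^2 ≡ 244 (mod 269)
141^4 ≡ 87 (mod 269)
141^67 ≡ 187 (mod 269)
141^134 ≡ 268 (mod 269)
141^268 ≡ 1 (mod 269) ✓
Therefore the multiplicative order of 141 modulo 269 is 268.

268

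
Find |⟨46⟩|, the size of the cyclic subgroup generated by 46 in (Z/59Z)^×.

29

Since 46 ∈ (Z/59Z)^×, its order divides φ(59) = 59 − 1 = 58 = 2 · 29.
Divisors of 58: 1, 2, 29, 58.
Test each divisor d:
46^1 ≡ 46
46^2 ≡ 51
46^29 ≡ 1
The smallest such exponent is 29, so the order of 46 is 29.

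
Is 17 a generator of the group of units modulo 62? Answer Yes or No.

φ(62) = φ(2)·φ(31) = 1·30 = 30 = 2 · 3 · 5.
17 is a primitive root mod 62 iff 17^(φ(62)/q) ≢ 1 for every prime q | φ(62), i.e. q ∈ {2, 3, 5}.
17^15 ≡ 61 (mod 62)  [q = 2: ≢ 1 ✓]
17^10 ≡ 25 (mod 62)  [q = 3: ≢ 1 ✓]
17^6 ≡ 39 (mod 62)  [q = 5: ≢ 1 ✓]
All checks pass, so 17 has order 30 and is a primitive root modulo 62.

Yes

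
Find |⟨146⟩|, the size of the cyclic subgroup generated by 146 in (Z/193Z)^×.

192

The order of 146 must divide φ(193) = 193 − 1 = 192 = 2^6 · 3.
Divisors of 192: 1, 2, 3, 4, 6, 8, 12, 16, 24, 32, 48, 64, 96, 192.
Check 146^d mod 193 for each divisor in increasing order:
146^1 ≡ 146 (mod 193)
146^2 ≡ 86 (mod 193)
146^3 ≡ 11 (mod 193)
146^4 ≡ 62 (mod 193)
146^6 ≡ 121 (mod 193)
146^8 ≡ 177 (mod 193)
146^12 ≡ 166 (mod 193)
146^16 ≡ 63 (mod 193)
146^24 ≡ 150 (mod 193)
146^32 ≡ 109 (mod 193)
146^48 ≡ 112 (mod 193)
146^64 ≡ 108 (mod 193)
146^96 ≡ 192 (mod 193)
146^192 ≡ 1 (mod 193) ✓
So ord_193(146) = 192.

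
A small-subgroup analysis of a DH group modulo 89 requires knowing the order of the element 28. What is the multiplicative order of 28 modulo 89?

88

By Lagrange's theorem, ord_89(28) divides φ(89) = 89 − 1 = 88 = 2^3 · 11.
Divisors of 88: 1, 2, 4, 8, 11, 22, 44, 88.
Evaluate successive powers at the divisors of 88:
28^1 ≡ 28 (mod 89)
28^2 ≡ 72 (mod 89)
28^4 ≡ 22 (mod 89)
28^8 ≡ 39 (mod 89)
28^11 ≡ 37 (mod 89)
28^22 ≡ 34 (mod 89)
28^44 ≡ 88 (mod 89)
28^88 ≡ 1 (mod 89) ✓
Hence ord(28) = 88.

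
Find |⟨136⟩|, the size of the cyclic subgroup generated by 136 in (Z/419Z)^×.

ord(136) | φ(419) = 419 − 1 = 418 = 2 · 11 · 19.
Divisors of 418: 1, 2, 11, 19, 22, 38, 209, 418.
Check 136^d mod 419 for each divisor in increasing order:
136^1 ≡ 136 (mod 419)
136^2 ≡ 60 (mod 419)
136^11 ≡ 306 (mod 419)
136^19 ≡ 1 (mod 419) ✓
Therefore the multiplicative order of 136 modulo 419 is 19.

19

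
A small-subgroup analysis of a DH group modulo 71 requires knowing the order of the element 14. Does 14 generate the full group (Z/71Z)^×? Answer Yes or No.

No

φ(71) = 71 − 1 = 70 = 2 · 5 · 7.
It suffices to check that the order of 14 is not a proper divisor of 70: compute 14^(70/q) for q ∈ {2, 5, 7}.
14^35 ≡ 70 (mod 71)  [q = 2: ≢ 1 ✓]
14^14 ≡ 5 (mod 71)  [q = 5: ≢ 1 ✓]
14^10 ≡ 1 (mod 71)  [q = 7: ≡ 1 ✗]
14^10 ≡ 1 shows ord(14) | 10, strictly less than φ(71); not a primitive root.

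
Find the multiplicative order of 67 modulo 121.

By Lagrange's theorem, ord_121(67) divides φ(121) = φ(11^2) = 11·(11−1) = 110 = 2 · 5 · 11.
Divisors of 110: 1, 2, 5, 10, 11, 22, 55, 110.
Test each divisor d:
67^1 ≡ 67 (mod 121)
67^2 ≡ 12 (mod 121)
67^5 ≡ 89 (mod 121)
67^10 ≡ 56 (mod 121)
67^11 ≡ 1 (mod 121) ✓
Therefore the multiplicative order of 67 modulo 121 is 11.

11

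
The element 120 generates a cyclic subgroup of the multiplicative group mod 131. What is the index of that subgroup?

The order of 120 must divide φ(131) = 131 − 1 = 130 = 2 · 5 · 13.
Divisors of 130: 1, 2, 5, 10, 13, 26, 65, 130.
Test each divisor d:
120^1 ≡ 120 (mod 131)
120^2 ≡ 121 (mod 131)
120^5 ≡ 79 (mod 131)
120^10 ≡ 84 (mod 131)
120^13 ≡ 70 (mod 131)
120^26 ≡ 53 (mod 131)
120^65 ≡ 130 (mod 131)
120^130 ≡ 1 (mod 131) ✓
So ord_131(120) = 130, hence |⟨120⟩| = 130.
The index is φ(131) / ord(120) = 130 / 130 = 1.

1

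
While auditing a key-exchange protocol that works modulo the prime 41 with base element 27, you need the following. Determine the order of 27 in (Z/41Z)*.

By Lagrange's theorem, ord_41(27) divides φ(41) = 41 − 1 = 40 = 2^3 · 5.
Divisors of 40: 1, 2, 4, 5, 8, 10, 20, 40.
Check 27^d mod 41 for each divisor in increasing order:
27^1 ≡ 27 (mod 41)
27^2 ≡ 32 (mod 41)
27^4 ≡ 40 (mod 41)
27^5 ≡ 14 (mod 41)
27^8 ≡ 1 (mod 41) ✓
Hence ord(27) = 8.

8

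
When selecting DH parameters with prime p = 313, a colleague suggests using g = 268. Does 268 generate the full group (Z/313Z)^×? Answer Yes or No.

Yes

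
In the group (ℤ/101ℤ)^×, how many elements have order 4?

2

φ(101) = 101 − 1 = 100 = 2^2 · 5^2.
In a cyclic group of order 100, there are φ(d) elements of order d for each divisor d of 100, and zero for non-divisors.
4 = 2^2 divides 100, and φ(4) = 2.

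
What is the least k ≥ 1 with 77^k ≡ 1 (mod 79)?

78

ord(77) | φ(79) = 79 − 1 = 78 = 2 · 3 · 13.
Divisors of 78: 1, 2, 3, 6, 13, 26, 39, 78.
Evaluate successive powers at the divisors of 78:
77^1 ≡ 77 (mod 79)
77^2 ≡ 4 (mod 79)
77^3 ≡ 71 (mod 79)
77^6 ≡ 64 (mod 79)
77^13 ≡ 24 (mod 79)
77^26 ≡ 23 (mod 79)
77^39 ≡ 78 (mod 79)
77^78 ≡ 1 (mod 79) ✓
The smallest such exponent is 78, so the order of 77 is 78.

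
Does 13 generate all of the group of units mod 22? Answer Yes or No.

φ(22) = φ(2)·φ(11) = 1·10 = 10 = 2 · 5.
Test 13^(10/q) mod 22 for each prime factor q of 10:
13^5 ≡ 21 (mod 22)  [q = 2: ≢ 1 ✓]
13^2 ≡ 15 (mod 22)  [q = 5: ≢ 1 ✓]
All checks pass, so 13 has order 10 and is a primitive root modulo 22.

Yes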